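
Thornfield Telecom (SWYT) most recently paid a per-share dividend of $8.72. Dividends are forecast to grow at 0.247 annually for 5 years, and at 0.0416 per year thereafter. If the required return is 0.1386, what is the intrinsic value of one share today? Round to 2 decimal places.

$205.29

Two-stage DDM. Project D₁…D_5 at 0.247, terminal growth 0.0416, discount at r = 0.1386.
D_1 = 10.8738
D_2 = 13.5597
D_3 = 16.9089
D_4 = 21.0854
D_5 = 26.2935
Terminal value at t=5: TV = D_6/(r−g) = 27.3873/(0.1386−0.0416) = 282.3436
P₀ = 10.8738/(1+0.1386)^1 + 13.5597/(1+0.1386)^2 + 16.9089/(1+0.1386)^3 + 21.0854/(1+0.1386)^4 + 26.2935/(1+0.1386)^5 + 282.3436/(1+0.1386)^5 = 205.2949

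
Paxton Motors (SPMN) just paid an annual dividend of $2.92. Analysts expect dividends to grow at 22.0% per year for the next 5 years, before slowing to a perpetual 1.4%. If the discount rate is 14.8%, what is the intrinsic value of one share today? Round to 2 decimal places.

$47.54

Two-stage DDM. Project D₁…D_5 at 0.22, terminal growth 0.014, discount at r = 0.148.
D_1 = 3.5624
D_2 = 4.3461
D_3 = 5.3023
D_4 = 6.4688
D_5 = 7.8919
Terminal value at t=5: TV = D_6/(r−g) = 8.0024/(0.148−0.014) = 59.7194
P₀ = 3.5624/(1+0.148)^1 + 4.3461/(1+0.148)^2 + 5.3023/(1+0.148)^3 + 6.4688/(1+0.148)^4 + 7.8919/(1+0.148)^5 + 59.7194/(1+0.148)^5 = 47.5384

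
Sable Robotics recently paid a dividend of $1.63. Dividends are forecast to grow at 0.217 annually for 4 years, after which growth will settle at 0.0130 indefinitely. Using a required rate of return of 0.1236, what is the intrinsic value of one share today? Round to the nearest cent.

$28.54

Two-stage DDM. Project D₁…D_4 at 0.217, terminal growth 0.013, discount at r = 0.1236.
D_1 = 1.9837
D_2 = 2.4142
D_3 = 2.9381
D_4 = 3.5756
Terminal value at t=4: TV = D_5/(r−g) = 3.6221/(0.1236−0.013) = 32.7495
P₀ = 1.9837/(1+0.1236)^1 + 2.4142/(1+0.1236)^2 + 2.9381/(1+0.1236)^3 + 3.5756/(1+0.1236)^4 + 32.7495/(1+0.1236)^4 = 28.5398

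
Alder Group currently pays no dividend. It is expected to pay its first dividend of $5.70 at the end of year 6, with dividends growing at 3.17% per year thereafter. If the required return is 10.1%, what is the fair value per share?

$50.84

Deferred-dividend DDM. At t=5 the remaining stream is a growing perpetuity with first payment D_6 = 5.70.
V_5 = D_6/(r−g) = 5.70/(0.101−0.0317) = 82.2511
P₀ = V_5/(1+r)^5 = 82.2511/(1+0.101)^5 = 50.8399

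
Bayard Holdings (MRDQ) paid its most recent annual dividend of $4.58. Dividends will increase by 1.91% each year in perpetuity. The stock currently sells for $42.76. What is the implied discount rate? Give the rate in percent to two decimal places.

Rearranging the constant-growth DDM: r = D₁/P₀ + g.
D₁ = 4.58 × (1 + 0.0191) = 4.6675.
r = 4.6675 / 42.76 + 0.0191 = 0.10916 + 0.0191 = 0.12826

12.83%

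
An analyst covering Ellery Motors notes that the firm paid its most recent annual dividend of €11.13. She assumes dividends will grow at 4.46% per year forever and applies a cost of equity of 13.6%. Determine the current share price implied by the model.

€127.20

Gordon growth model: P₀ = D₁/(r − g). D₁ = 11.13 × (1 + 0.0446) = 11.6264.
P₀ = 11.6264 / (0.136 − 0.0446) = 11.6264 / 0.0914 = 127.2035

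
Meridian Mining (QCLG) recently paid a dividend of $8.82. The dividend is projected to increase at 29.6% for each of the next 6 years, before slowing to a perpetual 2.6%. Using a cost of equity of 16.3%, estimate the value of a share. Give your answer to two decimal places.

$205.12

Two-stage DDM. Project D₁…D_6 at 0.296, terminal growth 0.026, discount at r = 0.163.
D_1 = 11.4307
D_2 = 14.8142
D_3 = 19.1992
D_4 = 24.8822
D_5 = 32.2473
D_6 = 41.7925
Terminal value at t=6: TV = D_7/(r−g) = 42.8791/(0.163−0.026) = 312.9863
P₀ = 11.4307/(1+0.163)^1 + 14.8142/(1+0.163)^2 + 19.1992/(1+0.163)^3 + 24.8822/(1+0.163)^4 + 32.2473/(1+0.163)^5 + 41.7925/(1+0.163)^6 + 312.9863/(1+0.163)^6 = 205.1208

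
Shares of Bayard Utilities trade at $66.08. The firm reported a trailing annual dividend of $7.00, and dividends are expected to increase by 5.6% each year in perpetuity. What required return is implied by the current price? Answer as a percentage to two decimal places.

Rearranging the constant-growth DDM: r = D₁/P₀ + g.
D₁ = 7.00 × (1 + 0.056) = 7.3920.
r = 7.3920 / 66.08 + 0.056 = 0.11186 + 0.056 = 0.16786

16.79%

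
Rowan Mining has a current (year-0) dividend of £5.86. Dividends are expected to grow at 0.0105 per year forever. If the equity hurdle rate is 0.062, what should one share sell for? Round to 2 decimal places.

Gordon growth model: P₀ = D₁/(r − g). D₁ = 5.86 × (1 + 0.0105) = 5.9215.
P₀ = 5.9215 / (0.062 − 0.0105) = 5.9215 / 0.0515 = 114.9812

£114.98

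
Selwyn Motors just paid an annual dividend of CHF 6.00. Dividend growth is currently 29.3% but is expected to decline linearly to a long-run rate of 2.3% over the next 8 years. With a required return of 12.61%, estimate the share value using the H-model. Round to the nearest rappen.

H-model: P₀ = D₀[(1+g_L) + H(g_S−g_L)]/(r−g_L), with H = 8/2 = 4.
P₀ = 6.00 × [(1+0.023) + 4×(0.293−0.023)] / (0.1261−0.023)
   = 6.00 × 2.1030 / 0.1031 = 122.3860

CHF 122.39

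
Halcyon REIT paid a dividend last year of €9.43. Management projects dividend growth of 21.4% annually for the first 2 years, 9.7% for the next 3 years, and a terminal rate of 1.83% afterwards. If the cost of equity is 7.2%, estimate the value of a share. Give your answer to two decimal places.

€306.52

Three-stage DDM. Project D₁…D_5; terminal Gordon value at t=5 with g = 0.0183; discount at r = 0.072.
D_1 = 11.4480
D_2 = 13.8979
D_3 = 15.2460
D_4 = 16.7249
D_5 = 18.3472
TV_5 = 18.6829/(0.072−0.0183) = 347.9128
P₀ = Σ Dₜ/(1+r)ᵗ + TV_5/(1+r)^5 = 306.5243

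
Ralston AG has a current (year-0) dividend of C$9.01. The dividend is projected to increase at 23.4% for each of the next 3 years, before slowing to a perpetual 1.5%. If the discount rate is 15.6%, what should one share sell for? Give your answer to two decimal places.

C$109.74

Two-stage DDM. Project D₁…D_3 at 0.234, terminal growth 0.015, discount at r = 0.156.
D_1 = 11.1183
D_2 = 13.7200
D_3 = 16.9305
Terminal value at t=3: TV = D_4/(r−g) = 17.1845/(0.156−0.015) = 121.8757
P₀ = 11.1183/(1+0.156)^1 + 13.7200/(1+0.156)^2 + 16.9305/(1+0.156)^3 + 121.8757/(1+0.156)^3 = 109.7384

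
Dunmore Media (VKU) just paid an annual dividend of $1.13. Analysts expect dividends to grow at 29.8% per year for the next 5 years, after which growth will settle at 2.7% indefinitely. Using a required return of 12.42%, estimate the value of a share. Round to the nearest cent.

$33.38

Two-stage DDM. Project D₁…D_5 at 0.298, terminal growth 0.027, discount at r = 0.1242.
D_1 = 1.4667
D_2 = 1.9038
D_3 = 2.4712
D_4 = 3.2076
D_5 = 4.1634
Terminal value at t=5: TV = D_6/(r−g) = 4.2758/(0.1242−0.027) = 43.9902
P₀ = 1.4667/(1+0.1242)^1 + 1.9038/(1+0.1242)^2 + 2.4712/(1+0.1242)^3 + 3.2076/(1+0.1242)^4 + 4.1634/(1+0.1242)^5 + 43.9902/(1+0.1242)^5 = 33.3756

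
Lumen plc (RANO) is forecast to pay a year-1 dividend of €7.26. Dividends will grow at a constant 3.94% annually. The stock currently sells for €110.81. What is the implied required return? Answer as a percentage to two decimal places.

Rearranging the constant-growth DDM: r = D₁/P₀ + g.
r = 7.2600 / 110.81 + 0.0394 = 0.06552 + 0.0394 = 0.10492

10.49%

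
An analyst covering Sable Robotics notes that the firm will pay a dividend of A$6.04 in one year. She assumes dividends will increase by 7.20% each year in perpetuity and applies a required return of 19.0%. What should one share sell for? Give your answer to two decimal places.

A$51.19

Gordon growth model: P₀ = D₁/(r − g), with D₁ = 6.04 given directly.
P₀ = 6.0400 / (0.19 − 0.072) = 6.0400 / 0.118 = 51.1864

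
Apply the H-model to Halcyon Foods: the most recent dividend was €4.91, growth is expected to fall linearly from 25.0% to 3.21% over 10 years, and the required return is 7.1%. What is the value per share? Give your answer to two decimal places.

H-model: P₀ = D₀[(1+g_L) + H(g_S−g_L)]/(r−g_L), with H = 10/2 = 5.
P₀ = 4.91 × [(1+0.0321) + 5×(0.25−0.0321)] / (0.071−0.0321)
   = 4.91 × 2.1216 / 0.0389 = 267.7906

€267.79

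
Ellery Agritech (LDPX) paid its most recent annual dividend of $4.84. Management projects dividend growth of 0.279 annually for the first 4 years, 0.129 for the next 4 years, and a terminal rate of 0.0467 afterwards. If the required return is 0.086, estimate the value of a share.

Three-stage DDM. Project D₁…D_8; terminal Gordon value at t=8 with g = 0.0467; discount at r = 0.086.
D_1 = 6.1904
D_2 = 7.9175
D_3 = 10.1264
D_4 = 12.9517
D_5 = 14.6225
D_6 = 16.5088
D_7 = 18.6384
D_8 = 21.0428
TV_8 = 22.0255/(0.086−0.0467) = 560.4450
P₀ = Σ Dₜ/(1+r)ᵗ + TV_8/(1+r)^8 = 360.3753

$360.38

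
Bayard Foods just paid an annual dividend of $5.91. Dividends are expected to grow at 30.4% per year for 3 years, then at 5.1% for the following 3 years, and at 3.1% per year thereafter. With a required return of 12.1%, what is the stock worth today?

$136.56

Three-stage DDM. Project D₁…D_6; terminal Gordon value at t=6 with g = 0.031; discount at r = 0.121.
D_1 = 7.7066
D_2 = 10.0495
D_3 = 13.1045
D_4 = 13.7728
D_5 = 14.4752
D_6 = 15.2135
TV_6 = 15.6851/(0.121−0.031) = 174.2788
P₀ = Σ Dₜ/(1+r)ᵗ + TV_6/(1+r)^6 = 136.5632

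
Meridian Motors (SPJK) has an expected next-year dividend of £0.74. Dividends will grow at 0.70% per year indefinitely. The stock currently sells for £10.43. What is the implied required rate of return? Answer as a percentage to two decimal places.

7.79%

Rearranging the constant-growth DDM: r = D₁/P₀ + g.
r = 0.7400 / 10.43 + 0.007 = 0.07095 + 0.007 = 0.07795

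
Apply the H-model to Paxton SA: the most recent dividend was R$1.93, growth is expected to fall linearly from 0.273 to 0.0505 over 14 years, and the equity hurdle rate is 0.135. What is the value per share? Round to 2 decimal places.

H-model: P₀ = D₀[(1+g_L) + H(g_S−g_L)]/(r−g_L), with H = 14/2 = 7.
P₀ = 1.93 × [(1+0.0505) + 7×(0.273−0.0505)] / (0.135−0.0505)
   = 1.93 × 2.6080 / 0.0845 = 59.5673

R$59.57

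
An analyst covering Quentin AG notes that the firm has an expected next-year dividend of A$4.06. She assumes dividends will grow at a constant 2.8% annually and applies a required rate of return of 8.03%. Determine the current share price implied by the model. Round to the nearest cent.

Gordon growth model: P₀ = D₁/(r − g), with D₁ = 4.06 given directly.
P₀ = 4.0600 / (0.0803 − 0.028) = 4.0600 / 0.0523 = 77.6291

A$77.63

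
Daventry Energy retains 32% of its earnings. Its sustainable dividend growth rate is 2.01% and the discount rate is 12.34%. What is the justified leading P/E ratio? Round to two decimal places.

6.58

Payout ratio b = 1 − 0.32 = 0.68.
Justified leading P/E = b/(r−g) = 0.68/(0.1234−0.0201) = 6.5828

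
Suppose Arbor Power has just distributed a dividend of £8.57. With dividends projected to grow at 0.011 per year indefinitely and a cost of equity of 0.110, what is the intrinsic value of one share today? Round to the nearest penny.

Gordon growth model: P₀ = D₁/(r − g). D₁ = 8.57 × (1 + 0.011) = 8.6643.
P₀ = 8.6643 / (0.11 − 0.011) = 8.6643 / 0.099 = 87.5179

£87.52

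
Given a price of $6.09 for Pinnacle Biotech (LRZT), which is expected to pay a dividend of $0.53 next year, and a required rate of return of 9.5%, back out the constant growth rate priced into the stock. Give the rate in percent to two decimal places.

0.80%

From P₀ = D₁/(r − g), the implied growth is g = r − D₁/P₀.
g = 0.095 − 0.53/6.09 = 0.095 − 0.08703 = 0.00797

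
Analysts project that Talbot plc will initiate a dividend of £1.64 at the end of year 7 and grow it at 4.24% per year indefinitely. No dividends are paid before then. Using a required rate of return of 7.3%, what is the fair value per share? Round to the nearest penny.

£35.12

Deferred-dividend DDM. At t=6 the remaining stream is a growing perpetuity with first payment D_7 = 1.64.
V_6 = D_7/(r−g) = 1.64/(0.073−0.0424) = 53.5948
P₀ = V_6/(1+r)^6 = 53.5948/(1+0.073)^6 = 35.1175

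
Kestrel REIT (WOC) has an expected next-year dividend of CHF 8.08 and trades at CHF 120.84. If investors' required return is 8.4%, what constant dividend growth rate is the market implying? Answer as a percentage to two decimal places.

From P₀ = D₁/(r − g), the implied growth is g = r − D₁/P₀.
g = 0.084 − 8.08/120.84 = 0.084 − 0.06687 = 0.01713

1.71%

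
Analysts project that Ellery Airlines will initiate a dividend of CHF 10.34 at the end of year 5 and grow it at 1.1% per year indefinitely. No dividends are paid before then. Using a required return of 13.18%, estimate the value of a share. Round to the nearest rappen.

Deferred-dividend DDM. At t=4 the remaining stream is a growing perpetuity with first payment D_5 = 10.34.
V_4 = D_5/(r−g) = 10.34/(0.1318−0.011) = 85.5960
P₀ = V_4/(1+r)^4 = 85.5960/(1+0.1318)^4 = 52.1645

CHF 52.16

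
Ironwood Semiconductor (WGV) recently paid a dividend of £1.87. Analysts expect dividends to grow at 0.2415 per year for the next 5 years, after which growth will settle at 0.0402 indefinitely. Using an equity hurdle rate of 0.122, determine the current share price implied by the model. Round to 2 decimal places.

Two-stage DDM. Project D₁…D_5 at 0.2415, terminal growth 0.0402, discount at r = 0.122.
D_1 = 2.3216
D_2 = 2.8823
D_3 = 3.5783
D_4 = 4.4425
D_5 = 5.5154
Terminal value at t=5: TV = D_6/(r−g) = 5.7371/(0.122−0.0402) = 70.1356
P₀ = 2.3216/(1+0.122)^1 + 2.8823/(1+0.122)^2 + 3.5783/(1+0.122)^3 + 4.4425/(1+0.122)^4 + 5.5154/(1+0.122)^5 + 70.1356/(1+0.122)^5 = 52.2405

£52.24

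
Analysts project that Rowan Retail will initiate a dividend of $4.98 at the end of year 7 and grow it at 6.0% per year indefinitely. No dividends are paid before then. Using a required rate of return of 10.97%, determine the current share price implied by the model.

$53.66

Deferred-dividend DDM. At t=6 the remaining stream is a growing perpetuity with first payment D_7 = 4.98.
V_6 = D_7/(r−g) = 4.98/(0.1097−0.06) = 100.2012
P₀ = V_6/(1+r)^6 = 100.2012/(1+0.1097)^6 = 53.6586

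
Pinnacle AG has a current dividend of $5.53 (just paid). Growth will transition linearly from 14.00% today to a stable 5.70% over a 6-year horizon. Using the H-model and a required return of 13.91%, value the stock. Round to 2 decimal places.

H-model: P₀ = D₀[(1+g_L) + H(g_S−g_L)]/(r−g_L), with H = 6/2 = 3.
P₀ = 5.53 × [(1+0.057) + 3×(0.14−0.057)] / (0.1391−0.057)
   = 5.53 × 1.3060 / 0.0821 = 87.9681

$87.97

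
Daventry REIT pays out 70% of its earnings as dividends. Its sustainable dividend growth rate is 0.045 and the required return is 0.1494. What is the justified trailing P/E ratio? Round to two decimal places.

7.01

Justified trailing P/E = b(1+g)/(r−g) = 0.70×(1+0.045)/(0.1494−0.045) = 7.0067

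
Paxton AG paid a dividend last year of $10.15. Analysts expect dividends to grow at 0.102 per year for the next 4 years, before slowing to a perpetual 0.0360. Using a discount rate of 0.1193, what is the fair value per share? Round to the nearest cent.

Two-stage DDM. Project D₁…D_4 at 0.102, terminal growth 0.036, discount at r = 0.1193.
D_1 = 11.1853
D_2 = 12.3262
D_3 = 13.5835
D_4 = 14.9690
Terminal value at t=4: TV = D_5/(r−g) = 15.5079/(0.1193−0.036) = 186.1689
P₀ = 11.1853/(1+0.1193)^1 + 12.3262/(1+0.1193)^2 + 13.5835/(1+0.1193)^3 + 14.9690/(1+0.1193)^4 + 186.1689/(1+0.1193)^4 = 157.6652

$157.67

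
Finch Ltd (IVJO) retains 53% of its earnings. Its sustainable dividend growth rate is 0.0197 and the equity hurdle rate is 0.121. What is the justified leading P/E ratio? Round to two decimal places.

Payout ratio b = 1 − 0.53 = 0.47.
Justified leading P/E = b/(r−g) = 0.47/(0.121−0.0197) = 4.6397

4.64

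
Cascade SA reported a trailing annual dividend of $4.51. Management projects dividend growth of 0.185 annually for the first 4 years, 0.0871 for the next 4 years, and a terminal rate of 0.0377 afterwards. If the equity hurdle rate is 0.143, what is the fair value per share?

$80.19

Three-stage DDM. Project D₁…D_8; terminal Gordon value at t=8 with g = 0.0377; discount at r = 0.143.
D_1 = 5.3444
D_2 = 6.3331
D_3 = 7.5047
D_4 = 8.8930
D_5 = 9.6676
D_6 = 10.5097
D_7 = 11.4251
D_8 = 12.4202
TV_8 = 12.8884/(0.143−0.0377) = 122.3972
P₀ = Σ Dₜ/(1+r)ᵗ + TV_8/(1+r)^8 = 80.1887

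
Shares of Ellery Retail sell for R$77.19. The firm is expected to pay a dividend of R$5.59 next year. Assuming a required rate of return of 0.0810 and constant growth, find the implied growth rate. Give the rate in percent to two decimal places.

From P₀ = D₁/(r − g), the implied growth is g = r − D₁/P₀.
g = 0.081 − 5.59/77.19 = 0.081 − 0.07242 = 0.00858

0.86%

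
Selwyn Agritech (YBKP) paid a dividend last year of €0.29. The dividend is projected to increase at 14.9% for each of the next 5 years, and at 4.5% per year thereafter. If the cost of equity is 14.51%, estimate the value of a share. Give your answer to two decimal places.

€4.54

Two-stage DDM. Project D₁…D_5 at 0.149, terminal growth 0.045, discount at r = 0.1451.
D_1 = 0.3332
D_2 = 0.3829
D_3 = 0.4399
D_4 = 0.5054
D_5 = 0.5808
Terminal value at t=5: TV = D_6/(r−g) = 0.6069/(0.1451−0.045) = 6.0629
P₀ = 0.3332/(1+0.1451)^1 + 0.3829/(1+0.1451)^2 + 0.4399/(1+0.1451)^3 + 0.5054/(1+0.1451)^4 + 0.5808/(1+0.1451)^5 + 6.0629/(1+0.1451)^5 = 4.5443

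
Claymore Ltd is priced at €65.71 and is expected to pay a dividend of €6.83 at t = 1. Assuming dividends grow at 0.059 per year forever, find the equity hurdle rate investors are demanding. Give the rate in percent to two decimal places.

16.29%

Rearranging the constant-growth DDM: r = D₁/P₀ + g.
r = 6.8300 / 65.71 + 0.059 = 0.10394 + 0.059 = 0.16294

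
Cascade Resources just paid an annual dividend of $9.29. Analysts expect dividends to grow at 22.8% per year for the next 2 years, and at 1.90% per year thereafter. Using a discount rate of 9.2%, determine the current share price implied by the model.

$186.19

Two-stage DDM. Project D₁…D_2 at 0.228, terminal growth 0.019, discount at r = 0.092.
D_1 = 11.4081
D_2 = 14.0092
Terminal value at t=2: TV = D_3/(r−g) = 14.2753/(0.092−0.019) = 195.5527
P₀ = 11.4081/(1+0.092)^1 + 14.0092/(1+0.092)^2 + 195.5527/(1+0.092)^2 = 186.1855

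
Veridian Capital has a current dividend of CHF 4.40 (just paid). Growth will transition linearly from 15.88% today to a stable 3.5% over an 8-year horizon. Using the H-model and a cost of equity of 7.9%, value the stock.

CHF 153.02

H-model: P₀ = D₀[(1+g_L) + H(g_S−g_L)]/(r−g_L), with H = 8/2 = 4.
P₀ = 4.40 × [(1+0.035) + 4×(0.1588−0.035)] / (0.079−0.035)
   = 4.40 × 1.5302 / 0.044 = 153.0200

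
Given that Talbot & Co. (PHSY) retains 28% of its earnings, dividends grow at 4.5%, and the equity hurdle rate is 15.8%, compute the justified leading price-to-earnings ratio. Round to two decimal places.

Payout ratio b = 1 − 0.28 = 0.72.
Justified leading P/E = b/(r−g) = 0.72/(0.158−0.045) = 6.3717

6.37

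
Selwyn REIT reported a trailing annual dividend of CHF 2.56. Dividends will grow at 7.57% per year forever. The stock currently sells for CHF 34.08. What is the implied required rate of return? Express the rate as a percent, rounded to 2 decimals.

Rearranging the constant-growth DDM: r = D₁/P₀ + g.
D₁ = 2.56 × (1 + 0.0757) = 2.7538.
r = 2.7538 / 34.08 + 0.0757 = 0.08080 + 0.0757 = 0.15650

15.65%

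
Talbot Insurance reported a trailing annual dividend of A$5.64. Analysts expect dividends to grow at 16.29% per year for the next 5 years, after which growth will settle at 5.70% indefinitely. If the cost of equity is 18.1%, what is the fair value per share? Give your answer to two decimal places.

Two-stage DDM. Project D₁…D_5 at 0.1629, terminal growth 0.057, discount at r = 0.181.
D_1 = 6.5588
D_2 = 7.6272
D_3 = 8.8696
D_4 = 10.3145
D_5 = 11.9947
Terminal value at t=5: TV = D_6/(r−g) = 12.6784/(0.181−0.057) = 102.2455
P₀ = 6.5588/(1+0.181)^1 + 7.6272/(1+0.181)^2 + 8.8696/(1+0.181)^3 + 10.3145/(1+0.181)^4 + 11.9947/(1+0.181)^5 + 102.2455/(1+0.181)^5 = 71.4332

A$71.43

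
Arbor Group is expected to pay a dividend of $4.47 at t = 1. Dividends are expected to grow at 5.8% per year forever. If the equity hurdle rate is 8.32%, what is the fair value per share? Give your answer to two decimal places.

Gordon growth model: P₀ = D₁/(r − g), with D₁ = 4.47 given directly.
P₀ = 4.4700 / (0.0832 − 0.058) = 4.4700 / 0.0252 = 177.3810

$177.38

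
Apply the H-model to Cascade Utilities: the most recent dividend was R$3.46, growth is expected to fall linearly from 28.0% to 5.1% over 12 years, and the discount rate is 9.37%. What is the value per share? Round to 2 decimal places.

R$196.50

H-model: P₀ = D₀[(1+g_L) + H(g_S−g_L)]/(r−g_L), with H = 12/2 = 6.
P₀ = 3.46 × [(1+0.051) + 6×(0.28−0.051)] / (0.0937−0.051)
   = 3.46 × 2.4250 / 0.0427 = 196.4988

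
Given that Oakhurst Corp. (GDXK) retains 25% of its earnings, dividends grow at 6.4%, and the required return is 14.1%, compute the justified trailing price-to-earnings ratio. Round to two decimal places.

10.36

Payout ratio b = 1 − 0.25 = 0.75.
Justified trailing P/E = b(1+g)/(r−g) = 0.75×(1+0.064)/(0.141−0.064) = 10.3636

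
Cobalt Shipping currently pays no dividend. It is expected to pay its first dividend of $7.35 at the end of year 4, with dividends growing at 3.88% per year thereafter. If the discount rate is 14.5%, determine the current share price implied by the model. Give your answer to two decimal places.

$46.10

Deferred-dividend DDM. At t=3 the remaining stream is a growing perpetuity with first payment D_4 = 7.35.
V_3 = D_4/(r−g) = 7.35/(0.145−0.0388) = 69.2090
P₀ = V_3/(1+r)^3 = 69.2090/(1+0.145)^3 = 46.1048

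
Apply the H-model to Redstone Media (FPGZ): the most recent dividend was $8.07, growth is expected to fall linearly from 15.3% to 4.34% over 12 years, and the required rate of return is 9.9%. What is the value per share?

$246.89

H-model: P₀ = D₀[(1+g_L) + H(g_S−g_L)]/(r−g_L), with H = 12/2 = 6.
P₀ = 8.07 × [(1+0.0434) + 6×(0.153−0.0434)] / (0.099−0.0434)
   = 8.07 × 1.7010 / 0.0556 = 246.8897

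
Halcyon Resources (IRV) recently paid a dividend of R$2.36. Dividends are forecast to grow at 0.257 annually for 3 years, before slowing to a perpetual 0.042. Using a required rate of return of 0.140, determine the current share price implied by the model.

Two-stage DDM. Project D₁…D_3 at 0.257, terminal growth 0.042, discount at r = 0.14.
D_1 = 2.9665
D_2 = 3.7289
D_3 = 4.6872
Terminal value at t=3: TV = D_4/(r−g) = 4.8841/(0.14−0.042) = 49.8379
P₀ = 2.9665/(1+0.14)^1 + 3.7289/(1+0.14)^2 + 4.6872/(1+0.14)^3 + 49.8379/(1+0.14)^3 = 42.2744

R$42.27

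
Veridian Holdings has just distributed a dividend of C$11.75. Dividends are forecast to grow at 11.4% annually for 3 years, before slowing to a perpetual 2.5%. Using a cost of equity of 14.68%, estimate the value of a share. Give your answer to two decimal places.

Two-stage DDM. Project D₁…D_3 at 0.114, terminal growth 0.025, discount at r = 0.1468.
D_1 = 13.0895
D_2 = 14.5817
D_3 = 16.2440
Terminal value at t=3: TV = D_4/(r−g) = 16.6501/(0.1468−0.025) = 136.7005
P₀ = 13.0895/(1+0.1468)^1 + 14.5817/(1+0.1468)^2 + 16.2440/(1+0.1468)^3 + 136.7005/(1+0.1468)^3 = 123.9091

C$123.91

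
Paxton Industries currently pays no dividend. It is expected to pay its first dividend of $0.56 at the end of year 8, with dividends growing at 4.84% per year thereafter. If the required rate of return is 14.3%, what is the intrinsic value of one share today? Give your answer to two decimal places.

Deferred-dividend DDM. At t=7 the remaining stream is a growing perpetuity with first payment D_8 = 0.56.
V_7 = D_8/(r−g) = 0.56/(0.143−0.0484) = 5.9197
P₀ = V_7/(1+r)^7 = 5.9197/(1+0.143)^7 = 2.3226

$2.32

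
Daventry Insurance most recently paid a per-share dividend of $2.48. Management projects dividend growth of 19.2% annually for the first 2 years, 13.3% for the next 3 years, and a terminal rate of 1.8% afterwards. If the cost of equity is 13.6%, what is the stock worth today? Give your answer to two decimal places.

$36.85

Three-stage DDM. Project D₁…D_5; terminal Gordon value at t=5 with g = 0.018; discount at r = 0.136.
D_1 = 2.9562
D_2 = 3.5237
D_3 = 3.9924
D_4 = 4.5234
D_5 = 5.1250
TV_5 = 5.2173/(0.136−0.018) = 44.2140
P₀ = Σ Dₜ/(1+r)ᵗ + TV_5/(1+r)^5 = 36.8517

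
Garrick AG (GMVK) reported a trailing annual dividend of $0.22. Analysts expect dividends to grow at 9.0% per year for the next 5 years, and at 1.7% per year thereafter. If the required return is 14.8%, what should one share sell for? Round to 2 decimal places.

Two-stage DDM. Project D₁…D_5 at 0.09, terminal growth 0.017, discount at r = 0.148.
D_1 = 0.2398
D_2 = 0.2614
D_3 = 0.2849
D_4 = 0.3105
D_5 = 0.3385
Terminal value at t=5: TV = D_6/(r−g) = 0.3443/(0.148−0.017) = 2.6279
P₀ = 0.2398/(1+0.148)^1 + 0.2614/(1+0.148)^2 + 0.2849/(1+0.148)^3 + 0.3105/(1+0.148)^4 + 0.3385/(1+0.148)^5 + 2.6279/(1+0.148)^5 = 2.2620

$2.26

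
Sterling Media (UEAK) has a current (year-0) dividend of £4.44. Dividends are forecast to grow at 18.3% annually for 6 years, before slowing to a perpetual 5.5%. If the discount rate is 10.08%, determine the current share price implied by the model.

£192.09

Two-stage DDM. Project D₁…D_6 at 0.183, terminal growth 0.055, discount at r = 0.1008.
D_1 = 5.2525
D_2 = 6.2137
D_3 = 7.3508
D_4 = 8.6960
D_5 = 10.2874
D_6 = 12.1700
Terminal value at t=6: TV = D_7/(r−g) = 12.8394/(0.1008−0.055) = 280.3357
P₀ = 5.2525/(1+0.1008)^1 + 6.2137/(1+0.1008)^2 + 7.3508/(1+0.1008)^3 + 8.6960/(1+0.1008)^4 + 10.2874/(1+0.1008)^5 + 12.1700/(1+0.1008)^6 + 280.3357/(1+0.1008)^6 = 192.0901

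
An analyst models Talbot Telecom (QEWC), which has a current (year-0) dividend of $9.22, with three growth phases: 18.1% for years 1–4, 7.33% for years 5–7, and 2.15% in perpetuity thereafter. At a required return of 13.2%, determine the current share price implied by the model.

$156.60

Three-stage DDM. Project D₁…D_7; terminal Gordon value at t=7 with g = 0.0215; discount at r = 0.132.
D_1 = 10.8888
D_2 = 12.8597
D_3 = 15.1873
D_4 = 17.9362
D_5 = 19.2509
D_6 = 20.6620
D_7 = 22.1765
TV_7 = 22.6533/(0.132−0.0215) = 205.0076
P₀ = Σ Dₜ/(1+r)ᵗ + TV_7/(1+r)^7 = 156.6028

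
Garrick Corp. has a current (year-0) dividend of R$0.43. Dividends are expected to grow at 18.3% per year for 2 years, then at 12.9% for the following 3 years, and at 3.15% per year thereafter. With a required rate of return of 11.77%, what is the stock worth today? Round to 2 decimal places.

R$8.35

Three-stage DDM. Project D₁…D_5; terminal Gordon value at t=5 with g = 0.0315; discount at r = 0.1177.
D_1 = 0.5087
D_2 = 0.6018
D_3 = 0.6794
D_4 = 0.7671
D_5 = 0.8660
TV_5 = 0.8933/(0.1177−0.0315) = 10.3629
P₀ = Σ Dₜ/(1+r)ᵗ + TV_5/(1+r)^5 = 8.3523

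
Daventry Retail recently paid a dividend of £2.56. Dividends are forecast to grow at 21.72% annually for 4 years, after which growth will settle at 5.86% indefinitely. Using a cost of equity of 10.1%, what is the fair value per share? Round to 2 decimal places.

£108.72

Two-stage DDM. Project D₁…D_4 at 0.2172, terminal growth 0.0586, discount at r = 0.101.
D_1 = 3.1160
D_2 = 3.7928
D_3 = 4.6166
D_4 = 5.6194
Terminal value at t=4: TV = D_5/(r−g) = 5.9487/(0.101−0.0586) = 140.2987
P₀ = 3.1160/(1+0.101)^1 + 3.7928/(1+0.101)^2 + 4.6166/(1+0.101)^3 + 5.6194/(1+0.101)^4 + 140.2987/(1+0.101)^4 = 108.7206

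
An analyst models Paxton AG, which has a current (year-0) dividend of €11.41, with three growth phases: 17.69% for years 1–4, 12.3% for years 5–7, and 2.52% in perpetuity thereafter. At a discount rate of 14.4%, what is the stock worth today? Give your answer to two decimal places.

Three-stage DDM. Project D₁…D_7; terminal Gordon value at t=7 with g = 0.0252; discount at r = 0.144.
D_1 = 13.4284
D_2 = 15.8039
D_3 = 18.5996
D_4 = 21.8899
D_5 = 24.5824
D_6 = 27.6060
D_7 = 31.0015
TV_7 = 31.7828/(0.144−0.0252) = 267.5317
P₀ = Σ Dₜ/(1+r)ᵗ + TV_7/(1+r)^7 = 190.2936

€190.29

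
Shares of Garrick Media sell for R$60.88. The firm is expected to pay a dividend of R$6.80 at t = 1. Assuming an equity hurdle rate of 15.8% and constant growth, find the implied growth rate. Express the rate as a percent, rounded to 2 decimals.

From P₀ = D₁/(r − g), the implied growth is g = r − D₁/P₀.
g = 0.158 − 6.80/60.88 = 0.158 − 0.11170 = 0.04630

4.63%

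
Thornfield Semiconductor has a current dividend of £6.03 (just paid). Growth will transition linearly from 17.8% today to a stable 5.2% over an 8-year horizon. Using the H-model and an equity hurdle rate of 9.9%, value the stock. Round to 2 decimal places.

£199.63

H-model: P₀ = D₀[(1+g_L) + H(g_S−g_L)]/(r−g_L), with H = 8/2 = 4.
P₀ = 6.03 × [(1+0.052) + 4×(0.178−0.052)] / (0.099−0.052)
   = 6.03 × 1.5560 / 0.047 = 199.6315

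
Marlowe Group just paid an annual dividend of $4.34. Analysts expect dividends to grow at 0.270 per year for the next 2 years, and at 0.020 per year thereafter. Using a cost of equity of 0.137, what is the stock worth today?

Two-stage DDM. Project D₁…D_2 at 0.27, terminal growth 0.02, discount at r = 0.137.
D_1 = 5.5118
D_2 = 7.0000
Terminal value at t=2: TV = D_3/(r−g) = 7.1400/(0.137−0.02) = 61.0255
P₀ = 5.5118/(1+0.137)^1 + 7.0000/(1+0.137)^2 + 61.0255/(1+0.137)^2 = 57.4677

$57.47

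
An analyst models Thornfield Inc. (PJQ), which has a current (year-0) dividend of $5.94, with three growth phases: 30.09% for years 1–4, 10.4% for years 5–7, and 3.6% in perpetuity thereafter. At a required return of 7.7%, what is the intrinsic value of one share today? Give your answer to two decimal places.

$422.96

Three-stage DDM. Project D₁…D_7; terminal Gordon value at t=7 with g = 0.036; discount at r = 0.077.
D_1 = 7.7273
D_2 = 10.0525
D_3 = 13.0773
D_4 = 17.0123
D_5 = 18.7815
D_6 = 20.7348
D_7 = 22.8912
TV_7 = 23.7153/(0.077−0.036) = 578.4226
P₀ = Σ Dₜ/(1+r)ᵗ + TV_7/(1+r)^7 = 422.9613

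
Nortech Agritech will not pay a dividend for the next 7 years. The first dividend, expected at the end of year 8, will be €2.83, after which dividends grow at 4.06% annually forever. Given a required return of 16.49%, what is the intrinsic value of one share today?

€7.82

Deferred-dividend DDM. At t=7 the remaining stream is a growing perpetuity with first payment D_8 = 2.83.
V_7 = D_8/(r−g) = 2.83/(0.1649−0.0406) = 22.7675
P₀ = V_7/(1+r)^7 = 22.7675/(1+0.1649)^7 = 7.8216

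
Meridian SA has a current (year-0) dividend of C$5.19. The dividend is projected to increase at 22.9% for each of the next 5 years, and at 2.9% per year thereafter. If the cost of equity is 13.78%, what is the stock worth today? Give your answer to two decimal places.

Two-stage DDM. Project D₁…D_5 at 0.229, terminal growth 0.029, discount at r = 0.1378.
D_1 = 6.3785
D_2 = 7.8392
D_3 = 9.6344
D_4 = 11.8406
D_5 = 14.5521
Terminal value at t=5: TV = D_6/(r−g) = 14.9741/(0.1378−0.029) = 137.6300
P₀ = 6.3785/(1+0.1378)^1 + 7.8392/(1+0.1378)^2 + 9.6344/(1+0.1378)^3 + 11.8406/(1+0.1378)^4 + 14.5521/(1+0.1378)^5 + 137.6300/(1+0.1378)^5 = 105.0728

C$105.07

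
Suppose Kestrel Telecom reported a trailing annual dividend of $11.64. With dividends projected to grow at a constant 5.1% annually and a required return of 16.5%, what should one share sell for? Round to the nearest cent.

$107.31

Gordon growth model: P₀ = D₁/(r − g). D₁ = 11.64 × (1 + 0.051) = 12.2336.
P₀ = 12.2336 / (0.165 − 0.051) = 12.2336 / 0.114 = 107.3126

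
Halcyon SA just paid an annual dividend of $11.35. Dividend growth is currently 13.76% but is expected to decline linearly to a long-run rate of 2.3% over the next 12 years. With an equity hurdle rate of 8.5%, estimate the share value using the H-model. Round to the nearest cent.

H-model: P₀ = D₀[(1+g_L) + H(g_S−g_L)]/(r−g_L), with H = 12/2 = 6.
P₀ = 11.35 × [(1+0.023) + 6×(0.1376−0.023)] / (0.085−0.023)
   = 11.35 × 1.7106 / 0.062 = 313.1502

$313.15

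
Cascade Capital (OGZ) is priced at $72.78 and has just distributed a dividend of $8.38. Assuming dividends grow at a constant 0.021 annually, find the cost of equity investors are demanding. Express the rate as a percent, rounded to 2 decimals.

Rearranging the constant-growth DDM: r = D₁/P₀ + g.
D₁ = 8.38 × (1 + 0.021) = 8.5560.
r = 8.5560 / 72.78 + 0.021 = 0.11756 + 0.021 = 0.13856

13.86%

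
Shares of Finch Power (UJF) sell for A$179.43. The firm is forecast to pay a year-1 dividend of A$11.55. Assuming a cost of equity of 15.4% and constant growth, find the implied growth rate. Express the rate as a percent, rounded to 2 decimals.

From P₀ = D₁/(r − g), the implied growth is g = r − D₁/P₀.
g = 0.154 − 11.55/179.43 = 0.154 − 0.06437 = 0.08963

8.96%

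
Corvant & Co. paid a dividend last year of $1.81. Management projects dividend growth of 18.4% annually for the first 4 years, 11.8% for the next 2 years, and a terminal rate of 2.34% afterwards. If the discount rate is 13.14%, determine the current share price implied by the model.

Three-stage DDM. Project D₁…D_6; terminal Gordon value at t=6 with g = 0.0234; discount at r = 0.1314.
D_1 = 2.1430
D_2 = 2.5374
D_3 = 3.0042
D_4 = 3.5570
D_5 = 3.9767
D_6 = 4.4460
TV_6 = 4.5500/(0.1314−0.0234) = 42.1299
P₀ = Σ Dₜ/(1+r)ᵗ + TV_6/(1+r)^6 = 32.4723

$32.47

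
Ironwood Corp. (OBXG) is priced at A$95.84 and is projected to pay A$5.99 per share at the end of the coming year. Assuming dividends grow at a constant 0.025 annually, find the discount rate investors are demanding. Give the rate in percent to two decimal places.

8.75%

Rearranging the constant-growth DDM: r = D₁/P₀ + g.
r = 5.9900 / 95.84 + 0.025 = 0.06250 + 0.025 = 0.08750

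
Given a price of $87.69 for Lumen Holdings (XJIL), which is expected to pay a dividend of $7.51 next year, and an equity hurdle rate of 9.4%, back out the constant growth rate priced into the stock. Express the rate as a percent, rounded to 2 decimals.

0.84%

From P₀ = D₁/(r − g), the implied growth is g = r − D₁/P₀.
g = 0.094 − 7.51/87.69 = 0.094 − 0.08564 = 0.00836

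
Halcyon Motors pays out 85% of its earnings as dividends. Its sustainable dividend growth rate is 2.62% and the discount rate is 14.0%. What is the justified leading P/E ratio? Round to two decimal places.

7.47

Justified leading P/E = b/(r−g) = 0.85/(0.14−0.0262) = 7.4692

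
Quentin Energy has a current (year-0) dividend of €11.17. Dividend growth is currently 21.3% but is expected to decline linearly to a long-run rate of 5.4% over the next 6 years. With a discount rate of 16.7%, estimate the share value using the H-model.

€151.34

H-model: P₀ = D₀[(1+g_L) + H(g_S−g_L)]/(r−g_L), with H = 6/2 = 3.
P₀ = 11.17 × [(1+0.054) + 3×(0.213−0.054)] / (0.167−0.054)
   = 11.17 × 1.5310 / 0.113 = 151.3387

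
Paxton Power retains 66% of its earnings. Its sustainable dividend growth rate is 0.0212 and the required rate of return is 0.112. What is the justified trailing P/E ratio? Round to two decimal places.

3.82

Payout ratio b = 1 − 0.66 = 0.34.
Justified trailing P/E = b(1+g)/(r−g) = 0.34×(1+0.0212)/(0.112−0.0212) = 3.8239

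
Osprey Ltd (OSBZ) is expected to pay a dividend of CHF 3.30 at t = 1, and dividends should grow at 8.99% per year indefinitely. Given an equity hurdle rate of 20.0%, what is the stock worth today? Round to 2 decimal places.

Gordon growth model: P₀ = D₁/(r − g), with D₁ = 3.30 given directly.
P₀ = 3.3000 / (0.2 − 0.0899) = 3.3000 / 0.1101 = 29.9728

CHF 29.97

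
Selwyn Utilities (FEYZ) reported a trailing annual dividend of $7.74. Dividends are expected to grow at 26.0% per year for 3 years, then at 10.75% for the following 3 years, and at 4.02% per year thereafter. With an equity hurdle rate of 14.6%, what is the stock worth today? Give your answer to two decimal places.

Three-stage DDM. Project D₁…D_6; terminal Gordon value at t=6 with g = 0.0402; discount at r = 0.146.
D_1 = 9.7524
D_2 = 12.2880
D_3 = 15.4829
D_4 = 17.1473
D_5 = 18.9907
D_6 = 21.0322
TV_6 = 21.8776/(0.146−0.0402) = 206.7831
P₀ = Σ Dₜ/(1+r)ᵗ + TV_6/(1+r)^6 = 148.2745

$148.27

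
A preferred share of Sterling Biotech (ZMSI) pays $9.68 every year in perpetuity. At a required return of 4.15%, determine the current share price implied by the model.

Zero-growth DDM (perpetuity): P₀ = D/r = 9.68 / 0.0415 = 233.2530

$233.25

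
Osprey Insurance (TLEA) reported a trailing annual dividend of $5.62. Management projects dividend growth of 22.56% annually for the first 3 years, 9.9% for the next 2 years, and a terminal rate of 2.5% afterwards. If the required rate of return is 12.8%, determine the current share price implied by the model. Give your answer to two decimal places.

$101.91

Three-stage DDM. Project D₁…D_5; terminal Gordon value at t=5 with g = 0.025; discount at r = 0.128.
D_1 = 6.8879
D_2 = 8.4418
D_3 = 10.3462
D_4 = 11.3705
D_5 = 12.4962
TV_5 = 12.8086/(0.128−0.025) = 124.3554
P₀ = Σ Dₜ/(1+r)ᵗ + TV_5/(1+r)^5 = 101.9113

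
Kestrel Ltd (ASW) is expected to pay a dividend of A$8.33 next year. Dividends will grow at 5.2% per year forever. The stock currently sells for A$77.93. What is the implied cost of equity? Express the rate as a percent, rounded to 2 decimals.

15.89%

Rearranging the constant-growth DDM: r = D₁/P₀ + g.
r = 8.3300 / 77.93 + 0.052 = 0.10689 + 0.052 = 0.15889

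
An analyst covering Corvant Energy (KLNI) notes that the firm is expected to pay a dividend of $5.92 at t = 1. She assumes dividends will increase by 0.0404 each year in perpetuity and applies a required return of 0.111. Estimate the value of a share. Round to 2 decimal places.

Gordon growth model: P₀ = D₁/(r − g), with D₁ = 5.92 given directly.
P₀ = 5.9200 / (0.111 − 0.0404) = 5.9200 / 0.0706 = 83.8527

$83.85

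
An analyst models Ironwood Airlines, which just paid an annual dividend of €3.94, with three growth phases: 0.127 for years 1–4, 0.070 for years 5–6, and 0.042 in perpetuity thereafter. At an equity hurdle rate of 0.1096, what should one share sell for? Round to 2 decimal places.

Three-stage DDM. Project D₁…D_6; terminal Gordon value at t=6 with g = 0.042; discount at r = 0.1096.
D_1 = 4.4404
D_2 = 5.0043
D_3 = 5.6399
D_4 = 6.3561
D_5 = 6.8010
D_6 = 7.2771
TV_6 = 7.5828/(0.1096−0.042) = 112.1710
P₀ = Σ Dₜ/(1+r)ᵗ + TV_6/(1+r)^6 = 84.4311

€84.43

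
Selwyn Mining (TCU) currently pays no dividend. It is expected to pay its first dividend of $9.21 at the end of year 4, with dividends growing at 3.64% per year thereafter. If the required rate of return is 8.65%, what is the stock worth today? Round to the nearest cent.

Deferred-dividend DDM. At t=3 the remaining stream is a growing perpetuity with first payment D_4 = 9.21.
V_3 = D_4/(r−g) = 9.21/(0.0865−0.0364) = 183.8323
P₀ = V_3/(1+r)^3 = 183.8323/(1+0.0865)^3 = 143.3286

$143.33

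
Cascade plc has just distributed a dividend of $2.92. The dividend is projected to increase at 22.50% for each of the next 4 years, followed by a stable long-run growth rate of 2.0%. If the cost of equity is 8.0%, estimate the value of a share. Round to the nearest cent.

Two-stage DDM. Project D₁…D_4 at 0.225, terminal growth 0.02, discount at r = 0.08.
D_1 = 3.5770
D_2 = 4.3818
D_3 = 5.3677
D_4 = 6.5755
Terminal value at t=4: TV = D_5/(r−g) = 6.7070/(0.08−0.02) = 111.7831
P₀ = 3.5770/(1+0.08)^1 + 4.3818/(1+0.08)^2 + 5.3677/(1+0.08)^3 + 6.5755/(1+0.08)^4 + 111.7831/(1+0.08)^4 = 98.3269

$98.33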